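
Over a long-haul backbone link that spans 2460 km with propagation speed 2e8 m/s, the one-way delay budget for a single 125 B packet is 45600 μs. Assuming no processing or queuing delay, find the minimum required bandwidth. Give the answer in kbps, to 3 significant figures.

L = 1000 bits.
Propagation delay = 2460000 / 200000000 = 12300 μs.
Transmission budget = 45600 − 12300 = 33300 μs.
R ≥ L / t_tx = 1000 bits / 0.0333 s = 30.0 kbps.

30.0 kbps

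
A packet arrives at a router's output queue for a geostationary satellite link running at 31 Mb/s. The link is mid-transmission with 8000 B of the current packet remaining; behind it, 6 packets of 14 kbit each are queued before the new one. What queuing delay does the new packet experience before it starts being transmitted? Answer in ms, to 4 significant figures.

Each queued packet: L/R = 14000/31000000 = 0.451613 ms.
6 queued → 2.70968 ms.
Plus remaining 64000 bits of current packet: 2.06452 ms.
Queuing delay = 4.774 ms.

4.774 ms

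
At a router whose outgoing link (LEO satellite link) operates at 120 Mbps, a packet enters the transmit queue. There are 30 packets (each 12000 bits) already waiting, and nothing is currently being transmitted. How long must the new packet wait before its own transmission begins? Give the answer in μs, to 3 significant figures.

Each queued packet: L/R = 12000/120000000 = 100 μs.
30 queued → 3000 μs.
Queuing delay = 3000 μs.

3000 μs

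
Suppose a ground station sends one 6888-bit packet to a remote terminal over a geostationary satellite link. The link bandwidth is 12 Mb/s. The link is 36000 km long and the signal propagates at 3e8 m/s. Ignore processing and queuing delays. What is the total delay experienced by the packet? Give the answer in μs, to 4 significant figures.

Transmission delay = L/R = 6888 / 12000000 = 574 μs.
Propagation delay = d/s = 36000000 m / 300000000 m/s = 120000 μs.
Total = 120600 μs.

120600 μs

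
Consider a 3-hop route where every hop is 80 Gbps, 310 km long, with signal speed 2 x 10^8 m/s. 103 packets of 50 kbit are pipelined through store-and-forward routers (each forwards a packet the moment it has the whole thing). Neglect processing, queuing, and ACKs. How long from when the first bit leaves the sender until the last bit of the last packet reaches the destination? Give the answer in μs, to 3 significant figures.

Per-hop transmission t_tx = L/R = 50000/80000000000 = 0.625 μs.
Per-hop propagation t_prop = 310000/200000000 = 1550 μs.
Pipeline fill: first packet needs 3·t_tx to clear all hops; remaining 102 packets each add one t_tx.
Total = (3+103-1)·t_tx + 3·t_prop = 105·0.625 + 3·1550 = 4720 μs.

4720 μs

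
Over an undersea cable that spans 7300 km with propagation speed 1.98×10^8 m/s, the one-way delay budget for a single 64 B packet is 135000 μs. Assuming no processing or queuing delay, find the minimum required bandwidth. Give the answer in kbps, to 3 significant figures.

L = 512 bits.
Propagation delay = 7300000 / 198000000 = 36868.7 μs.
Transmission budget = 135000 − 36868.7 = 98131.3 μs.
R ≥ L / t_tx = 512 bits / 0.0981313 s = 5.22 kbps.

5.22 kbps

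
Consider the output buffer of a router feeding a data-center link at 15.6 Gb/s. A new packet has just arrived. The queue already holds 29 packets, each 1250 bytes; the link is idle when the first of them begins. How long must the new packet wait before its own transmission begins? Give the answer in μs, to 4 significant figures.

Each queued packet: L/R = 10000/15600000000 = 0.641026 μs.
29 queued → 18.5897 μs.
Queuing delay = 18.59 μs.

18.59 μs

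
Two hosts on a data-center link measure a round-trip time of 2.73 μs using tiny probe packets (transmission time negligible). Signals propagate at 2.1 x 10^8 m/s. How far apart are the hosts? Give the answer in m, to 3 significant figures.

287 m

One-way propagation = RTT/2 = 1.365 μs.
d = s × t = 210000000 × 1.365e-06 = 287 m.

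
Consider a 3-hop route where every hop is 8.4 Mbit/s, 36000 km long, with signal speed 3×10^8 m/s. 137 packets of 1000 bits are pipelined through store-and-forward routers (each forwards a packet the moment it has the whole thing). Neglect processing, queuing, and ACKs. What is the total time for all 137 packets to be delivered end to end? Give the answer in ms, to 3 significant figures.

Per-hop transmission t_tx = L/R = 1000/8400000 = 0.119048 ms.
Per-hop propagation t_prop = 36000000/300000000 = 120 ms.
Pipeline fill: first packet needs 3·t_tx to clear all hops; remaining 136 packets each add one t_tx.
Total = (3+137-1)·t_tx + 3·t_prop = 139·0.119048 + 3·120 = 377 ms.

377 ms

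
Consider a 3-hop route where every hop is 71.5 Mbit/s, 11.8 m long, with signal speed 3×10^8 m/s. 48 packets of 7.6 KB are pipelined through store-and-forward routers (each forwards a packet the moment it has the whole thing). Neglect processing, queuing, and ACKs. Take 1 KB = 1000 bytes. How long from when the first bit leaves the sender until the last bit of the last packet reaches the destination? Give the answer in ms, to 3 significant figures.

42.5 ms

Per-hop transmission t_tx = L/R = 60800/71500000 = 0.85035 ms.
Per-hop propagation t_prop = 11.8/300000000 = 3.93333e-05 ms.
Pipeline fill: first packet needs 3·t_tx to clear all hops; remaining 47 packets each add one t_tx.
Total = (3+48-1)·t_tx + 3·t_prop = 50·0.85035 + 3·3.93333e-05 = 42.5 ms.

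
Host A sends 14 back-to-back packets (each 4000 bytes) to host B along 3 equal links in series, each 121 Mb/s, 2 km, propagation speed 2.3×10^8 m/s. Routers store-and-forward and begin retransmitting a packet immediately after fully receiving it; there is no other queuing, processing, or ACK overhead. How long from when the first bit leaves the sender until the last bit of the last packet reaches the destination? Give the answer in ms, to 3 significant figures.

Per-hop transmission t_tx = L/R = 32000/121000000 = 0.264463 ms.
Per-hop propagation t_prop = 2000/2.3e+08 = 0.00869565 ms.
Pipeline fill: first packet needs 3·t_tx to clear all hops; remaining 13 packets each add one t_tx.
Total = (3+14-1)·t_tx + 3·t_prop = 16·0.264463 + 3·0.00869565 = 4.26 ms.

4.26 ms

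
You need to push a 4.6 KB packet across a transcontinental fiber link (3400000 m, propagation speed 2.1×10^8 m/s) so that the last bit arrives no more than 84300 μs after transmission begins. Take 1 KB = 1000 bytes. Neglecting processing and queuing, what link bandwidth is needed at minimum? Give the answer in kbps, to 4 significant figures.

L = 36800 bits.
Propagation delay = 3400000 / 210000000 = 16190.5 μs.
Transmission budget = 84300 − 16190.5 = 68109.5 μs.
R ≥ L / t_tx = 36800 bits / 0.0681095 s = 540.3 kbps.

540.3 kbps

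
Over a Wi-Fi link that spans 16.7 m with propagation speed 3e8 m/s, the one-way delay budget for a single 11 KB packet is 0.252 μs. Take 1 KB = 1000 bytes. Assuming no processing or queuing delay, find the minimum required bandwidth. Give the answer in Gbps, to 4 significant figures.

448.2 Gbps

L = 88000 bits.
Propagation delay = 16.7 / 300000000 = 0.0556667 μs.
Transmission budget = 0.252 − 0.0556667 = 0.196333 μs.
R ≥ L / t_tx = 88000 bits / 1.96333e-07 s = 448.2 Gbps.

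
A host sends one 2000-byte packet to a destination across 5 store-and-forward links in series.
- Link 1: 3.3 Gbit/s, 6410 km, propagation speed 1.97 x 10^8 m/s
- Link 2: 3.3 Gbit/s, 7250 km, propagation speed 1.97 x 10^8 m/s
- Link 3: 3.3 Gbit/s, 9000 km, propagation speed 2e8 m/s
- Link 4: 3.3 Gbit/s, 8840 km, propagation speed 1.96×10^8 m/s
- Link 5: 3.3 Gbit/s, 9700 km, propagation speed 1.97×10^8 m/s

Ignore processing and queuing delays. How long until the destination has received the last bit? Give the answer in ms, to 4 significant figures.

208.7 ms

L = 2000 × 8 = 16000 bits.
Transmission delay per hop = L/R = 16000/3300000000 = 0.00484848 ms; 5 hops → 0.0242424 ms.
Propagation delays (d/s per hop): 32.5381, 36.802, 45, 45.102, 49.2386 ms; sum = 208.681 ms.
End-to-end = 208.7 ms.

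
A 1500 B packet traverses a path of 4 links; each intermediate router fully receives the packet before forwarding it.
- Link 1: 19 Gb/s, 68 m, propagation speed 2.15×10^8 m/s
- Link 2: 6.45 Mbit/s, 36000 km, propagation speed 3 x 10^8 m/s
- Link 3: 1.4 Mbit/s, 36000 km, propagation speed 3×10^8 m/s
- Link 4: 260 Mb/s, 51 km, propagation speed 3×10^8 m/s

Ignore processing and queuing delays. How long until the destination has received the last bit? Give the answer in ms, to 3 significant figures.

251 ms

L = 1500 × 8 = 12000 bits.
Transmission delays (L/R per hop): 0.000631579, 1.86047, 8.57143, 0.0461538 ms; sum = 10.4787 ms.
Propagation delays (d/s per hop): 0.000316279, 120, 120, 0.17 ms; sum = 240.17 ms.
End-to-end = 251 ms.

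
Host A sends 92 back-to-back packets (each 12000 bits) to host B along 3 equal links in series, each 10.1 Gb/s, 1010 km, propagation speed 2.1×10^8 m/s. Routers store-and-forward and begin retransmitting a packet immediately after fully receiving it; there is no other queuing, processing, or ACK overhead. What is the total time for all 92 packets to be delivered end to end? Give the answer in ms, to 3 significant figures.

Per-hop transmission t_tx = L/R = 12000/10100000000 = 0.00118812 ms.
Per-hop propagation t_prop = 1010000/210000000 = 4.80952 ms.
Pipeline fill: first packet needs 3·t_tx to clear all hops; remaining 91 packets each add one t_tx.
Total = (3+92-1)·t_tx + 3·t_prop = 94·0.00118812 + 3·4.80952 = 14.5 ms.

14.5 ms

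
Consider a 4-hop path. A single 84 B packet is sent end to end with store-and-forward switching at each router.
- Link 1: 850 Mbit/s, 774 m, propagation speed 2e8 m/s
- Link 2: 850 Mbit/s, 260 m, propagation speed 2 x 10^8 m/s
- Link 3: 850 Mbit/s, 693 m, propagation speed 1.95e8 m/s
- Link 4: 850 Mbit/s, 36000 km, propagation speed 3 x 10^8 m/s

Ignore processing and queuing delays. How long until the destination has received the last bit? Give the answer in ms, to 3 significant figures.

120 ms

L = 84 × 8 = 672 bits.
Transmission delay per hop = L/R = 672/850000000 = 0.000790588 ms; 4 hops → 0.00316235 ms.
Propagation delays (d/s per hop): 0.00387, 0.0013, 0.00355385, 120 ms; sum = 120.009 ms.
End-to-end = 120 ms.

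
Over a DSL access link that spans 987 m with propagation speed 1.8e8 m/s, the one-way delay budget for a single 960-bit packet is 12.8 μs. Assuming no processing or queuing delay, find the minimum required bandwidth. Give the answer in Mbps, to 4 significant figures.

131.2 Mbps

Propagation delay = 987 / 180000000 = 5.48333 μs.
Transmission budget = 12.8 − 5.48333 = 7.31667 μs.
R ≥ L / t_tx = 960 bits / 7.31667e-06 s = 131.2 Mbps.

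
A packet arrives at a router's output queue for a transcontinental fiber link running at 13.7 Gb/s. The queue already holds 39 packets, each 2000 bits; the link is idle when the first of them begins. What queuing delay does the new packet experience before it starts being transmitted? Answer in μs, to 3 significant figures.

5.69 μs

Each queued packet: L/R = 2000/13700000000 = 0.145985 μs.
39 queued → 5.69343 μs.
Queuing delay = 5.69 μs.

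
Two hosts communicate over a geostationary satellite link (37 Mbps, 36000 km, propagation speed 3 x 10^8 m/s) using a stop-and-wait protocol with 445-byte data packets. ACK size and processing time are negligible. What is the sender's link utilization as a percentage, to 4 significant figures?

0.04007 %

t_tx = L/R = 3560/37000000 = 9.62162e-05 s.
t_prop = 36000000/300000000 = 0.12 s; RTT = 0.24 s.
Cycle = t_tx + RTT = 0.240096 s.
Utilization = t_tx / cycle = 9.62162e-05/0.240096 = 0.04007 %.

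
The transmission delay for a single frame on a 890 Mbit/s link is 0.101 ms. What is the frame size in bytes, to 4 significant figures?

L = R × t_tx = 890000000 b/s × 0.000101 s = 89890 bits.
In bytes: 89890 / 8 = 11240 bytes.

11240 bytes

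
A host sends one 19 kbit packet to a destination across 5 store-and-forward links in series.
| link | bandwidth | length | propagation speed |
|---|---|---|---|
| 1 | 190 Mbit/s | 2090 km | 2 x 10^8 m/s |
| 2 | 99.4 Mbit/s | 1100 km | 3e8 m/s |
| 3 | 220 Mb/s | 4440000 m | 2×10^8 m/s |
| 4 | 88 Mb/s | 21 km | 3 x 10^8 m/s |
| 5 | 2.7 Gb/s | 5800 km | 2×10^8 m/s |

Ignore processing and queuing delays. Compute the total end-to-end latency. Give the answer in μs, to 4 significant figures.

L = 19000 bits.
Transmission delays (L/R per hop): 100, 191.147, 86.3636, 215.909, 7.03704 μs; sum = 600.457 μs.
Propagation delays (d/s per hop): 10450, 3666.67, 22200, 70, 29000 μs; sum = 65386.7 μs.
End-to-end = 65990 μs.

65990 μs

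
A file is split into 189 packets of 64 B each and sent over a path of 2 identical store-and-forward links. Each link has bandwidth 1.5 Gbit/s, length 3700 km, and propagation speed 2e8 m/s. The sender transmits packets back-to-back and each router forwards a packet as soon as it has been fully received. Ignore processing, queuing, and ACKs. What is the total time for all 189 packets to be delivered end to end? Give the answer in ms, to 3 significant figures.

37.1 ms

Per-hop transmission t_tx = L/R = 512/1500000000 = 0.000341333 ms.
Per-hop propagation t_prop = 3700000/200000000 = 18.5 ms.
Pipeline fill: first packet needs 2·t_tx to clear all hops; remaining 188 packets each add one t_tx.
Total = (2+189-1)·t_tx + 2·t_prop = 190·0.000341333 + 2·18.5 = 37.1 ms.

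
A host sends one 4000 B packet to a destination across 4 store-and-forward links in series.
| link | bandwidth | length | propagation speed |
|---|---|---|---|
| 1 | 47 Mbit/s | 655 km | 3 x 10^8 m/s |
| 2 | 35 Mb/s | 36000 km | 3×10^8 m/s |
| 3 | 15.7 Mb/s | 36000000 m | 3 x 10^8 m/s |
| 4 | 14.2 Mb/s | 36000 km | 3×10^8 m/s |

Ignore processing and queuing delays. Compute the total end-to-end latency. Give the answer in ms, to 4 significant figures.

L = 4000 × 8 = 32000 bits.
Transmission delays (L/R per hop): 0.680851, 0.914286, 2.03822, 2.25352 ms; sum = 5.88687 ms.
Propagation delays (d/s per hop): 2.18333, 120, 120, 120 ms; sum = 362.183 ms.
End-to-end = 368.1 ms.

368.1 ms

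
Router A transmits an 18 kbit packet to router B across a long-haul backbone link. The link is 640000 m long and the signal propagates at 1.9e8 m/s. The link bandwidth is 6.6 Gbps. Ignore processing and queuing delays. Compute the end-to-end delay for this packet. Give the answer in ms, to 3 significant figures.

3.37 ms

L = 18000 bits.
Transmission delay = L/R = 18000 / 6600000000 = 0.00272727 ms.
Propagation delay = d/s = 640000 m / 190000000 m/s = 3.36842 ms.
Total = 3.37 ms.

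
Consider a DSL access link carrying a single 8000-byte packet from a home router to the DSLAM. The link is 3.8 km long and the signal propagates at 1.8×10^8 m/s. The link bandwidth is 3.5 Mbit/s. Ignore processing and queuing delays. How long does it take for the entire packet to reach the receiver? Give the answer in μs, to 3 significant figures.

18300 μs

L = 8000 × 8 = 64000 bits.
Transmission delay = L/R = 64000 / 3500000 = 18285.7 μs.
Propagation delay = d/s = 3800 m / 180000000 m/s = 21.1111 μs.
Total = 18300 μs.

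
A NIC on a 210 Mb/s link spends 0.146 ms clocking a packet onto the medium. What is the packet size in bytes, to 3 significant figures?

L = R × t_tx = 210000000 b/s × 0.000146 s = 30660 bits.
In bytes: 30660 / 8 = 3830 bytes.

3830 bytes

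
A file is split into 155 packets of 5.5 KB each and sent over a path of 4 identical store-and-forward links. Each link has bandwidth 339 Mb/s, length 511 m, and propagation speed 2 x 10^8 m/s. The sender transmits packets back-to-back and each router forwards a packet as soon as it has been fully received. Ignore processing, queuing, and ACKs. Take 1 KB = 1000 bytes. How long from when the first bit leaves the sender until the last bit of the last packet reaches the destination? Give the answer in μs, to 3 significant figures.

20500 μs

Per-hop transmission t_tx = L/R = 44000/339000000 = 129.794 μs.
Per-hop propagation t_prop = 511/200000000 = 2.555 μs.
Pipeline fill: first packet needs 4·t_tx to clear all hops; remaining 154 packets each add one t_tx.
Total = (4+155-1)·t_tx + 4·t_prop = 158·129.794 + 4·2.555 = 20500 μs.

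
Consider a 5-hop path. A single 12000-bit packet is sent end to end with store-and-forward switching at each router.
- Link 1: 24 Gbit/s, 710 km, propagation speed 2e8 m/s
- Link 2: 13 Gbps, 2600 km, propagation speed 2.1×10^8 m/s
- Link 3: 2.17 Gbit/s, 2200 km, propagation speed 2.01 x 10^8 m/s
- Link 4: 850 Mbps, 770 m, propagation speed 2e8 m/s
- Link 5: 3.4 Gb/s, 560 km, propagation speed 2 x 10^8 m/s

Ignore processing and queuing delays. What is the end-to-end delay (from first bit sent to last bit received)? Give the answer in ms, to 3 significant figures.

29.7 ms

Transmission delays (L/R per hop): 0.0005, 0.000923077, 0.00552995, 0.0141176, 0.00352941 ms; sum = 0.0246001 ms.
Propagation delays (d/s per hop): 3.55, 12.381, 10.9453, 0.00385, 2.8 ms; sum = 29.6801 ms.
End-to-end = 29.7 ms.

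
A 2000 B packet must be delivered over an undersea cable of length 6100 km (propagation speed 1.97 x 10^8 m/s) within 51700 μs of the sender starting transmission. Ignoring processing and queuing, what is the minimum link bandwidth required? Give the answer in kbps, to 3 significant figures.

L = 16000 bits.
Propagation delay = 6100000 / 197000000 = 30964.5 μs.
Transmission budget = 51700 − 30964.5 = 20735.5 μs.
R ≥ L / t_tx = 16000 bits / 0.0207355 s = 772 kbps.

772 kbps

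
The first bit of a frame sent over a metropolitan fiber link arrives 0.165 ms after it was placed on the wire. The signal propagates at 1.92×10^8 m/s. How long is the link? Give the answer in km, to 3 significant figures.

31.7 km

d = s × t_prop = 192000000 × 0.000165 = 31.7 km.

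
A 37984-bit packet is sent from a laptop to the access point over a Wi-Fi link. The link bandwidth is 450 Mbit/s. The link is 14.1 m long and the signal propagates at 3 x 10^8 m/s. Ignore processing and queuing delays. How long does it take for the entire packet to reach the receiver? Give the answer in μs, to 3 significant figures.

84.5 μs

Transmission delay = L/R = 37984 / 450000000 = 84.4089 μs.
Propagation delay = d/s = 14.1 m / 300000000 m/s = 0.047 μs.
Total = 84.5 μs.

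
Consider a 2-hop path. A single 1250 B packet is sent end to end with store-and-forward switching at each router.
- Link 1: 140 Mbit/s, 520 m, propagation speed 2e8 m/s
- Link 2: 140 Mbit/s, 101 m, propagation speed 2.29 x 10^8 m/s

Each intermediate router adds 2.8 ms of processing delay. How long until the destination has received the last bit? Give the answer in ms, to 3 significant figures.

2.95 ms

L = 1250 × 8 = 10000 bits.
Transmission delay per hop = L/R = 10000/140000000 = 0.0714286 ms; 2 hops → 0.142857 ms.
Propagation delays (d/s per hop): 0.0026, 0.000441048 ms; sum = 0.00304105 ms.
Processing at 1 router(s): 1 × 2.8 ms = 2.8 ms.
End-to-end = 2.95 ms.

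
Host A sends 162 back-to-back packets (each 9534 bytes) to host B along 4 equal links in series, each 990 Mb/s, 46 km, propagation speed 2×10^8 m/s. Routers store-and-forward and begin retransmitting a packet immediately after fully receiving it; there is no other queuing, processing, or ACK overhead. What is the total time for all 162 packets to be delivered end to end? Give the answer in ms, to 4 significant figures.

13.63 ms

Per-hop transmission t_tx = L/R = 76272/990000000 = 0.0770424 ms.
Per-hop propagation t_prop = 46000/200000000 = 0.23 ms.
Pipeline fill: first packet needs 4·t_tx to clear all hops; remaining 161 packets each add one t_tx.
Total = (4+162-1)·t_tx + 4·t_prop = 165·0.0770424 + 4·0.23 = 13.63 ms.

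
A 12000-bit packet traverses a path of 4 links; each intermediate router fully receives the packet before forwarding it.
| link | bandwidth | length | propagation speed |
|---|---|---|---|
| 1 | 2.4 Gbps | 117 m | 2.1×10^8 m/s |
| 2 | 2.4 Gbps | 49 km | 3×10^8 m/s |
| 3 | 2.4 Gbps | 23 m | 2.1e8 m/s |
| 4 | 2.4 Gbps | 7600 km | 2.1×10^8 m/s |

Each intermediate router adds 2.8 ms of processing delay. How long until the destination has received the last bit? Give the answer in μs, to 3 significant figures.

44800 μs

Transmission delay per hop = L/R = 12000/2400000000 = 5 μs; 4 hops → 20 μs.
Propagation delays (d/s per hop): 0.557143, 163.333, 0.109524, 36190.5 μs; sum = 36354.5 μs.
Processing at 3 router(s): 3 × 2.8 ms = 8400 μs.
End-to-end = 44800 μs.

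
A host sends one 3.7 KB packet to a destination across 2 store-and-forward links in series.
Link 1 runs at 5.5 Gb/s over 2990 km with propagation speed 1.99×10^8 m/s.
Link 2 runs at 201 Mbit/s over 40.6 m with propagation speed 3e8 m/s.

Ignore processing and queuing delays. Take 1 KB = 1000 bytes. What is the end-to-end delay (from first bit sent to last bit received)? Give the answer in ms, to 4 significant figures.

L = 29600 bits.
Transmission delays (L/R per hop): 0.00538182, 0.147264 ms; sum = 0.152645 ms.
Propagation delays (d/s per hop): 15.0251, 0.000135333 ms; sum = 15.0253 ms.
End-to-end = 15.18 ms.

15.18 ms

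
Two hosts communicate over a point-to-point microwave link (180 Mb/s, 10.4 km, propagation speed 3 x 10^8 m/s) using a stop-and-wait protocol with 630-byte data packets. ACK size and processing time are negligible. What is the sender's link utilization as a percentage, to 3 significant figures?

t_tx = L/R = 5040/180000000 = 2.8e-05 s.
t_prop = 10400/300000000 = 3.46667e-05 s; RTT = 6.93333e-05 s.
Cycle = t_tx + RTT = 9.73333e-05 s.
Utilization = t_tx / cycle = 2.8e-05/9.73333e-05 = 28.8 %.

28.8 %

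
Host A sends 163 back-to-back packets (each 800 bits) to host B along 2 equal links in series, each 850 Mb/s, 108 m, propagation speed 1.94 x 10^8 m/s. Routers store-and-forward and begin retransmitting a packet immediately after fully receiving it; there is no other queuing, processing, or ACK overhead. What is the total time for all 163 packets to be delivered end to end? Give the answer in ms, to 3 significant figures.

Per-hop transmission t_tx = L/R = 800/850000000 = 0.000941176 ms.
Per-hop propagation t_prop = 108/194000000 = 0.000556701 ms.
Pipeline fill: first packet needs 2·t_tx to clear all hops; remaining 162 packets each add one t_tx.
Total = (2+163-1)·t_tx + 2·t_prop = 164·0.000941176 + 2·0.000556701 = 0.155 ms.

0.155 ms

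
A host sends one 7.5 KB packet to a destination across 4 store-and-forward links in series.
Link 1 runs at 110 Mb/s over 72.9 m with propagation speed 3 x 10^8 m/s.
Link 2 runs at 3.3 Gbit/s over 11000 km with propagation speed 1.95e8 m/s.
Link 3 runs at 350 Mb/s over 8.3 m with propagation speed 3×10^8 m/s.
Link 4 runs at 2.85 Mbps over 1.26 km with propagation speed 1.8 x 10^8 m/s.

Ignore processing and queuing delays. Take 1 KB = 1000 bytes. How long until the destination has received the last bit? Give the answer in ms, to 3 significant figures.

L = 60000 bits.
Transmission delays (L/R per hop): 0.545455, 0.0181818, 0.171429, 21.0526 ms; sum = 21.7877 ms.
Propagation delays (d/s per hop): 0.000243, 56.4103, 2.76667e-05, 0.007 ms; sum = 56.4175 ms.
End-to-end = 78.2 ms.

78.2 ms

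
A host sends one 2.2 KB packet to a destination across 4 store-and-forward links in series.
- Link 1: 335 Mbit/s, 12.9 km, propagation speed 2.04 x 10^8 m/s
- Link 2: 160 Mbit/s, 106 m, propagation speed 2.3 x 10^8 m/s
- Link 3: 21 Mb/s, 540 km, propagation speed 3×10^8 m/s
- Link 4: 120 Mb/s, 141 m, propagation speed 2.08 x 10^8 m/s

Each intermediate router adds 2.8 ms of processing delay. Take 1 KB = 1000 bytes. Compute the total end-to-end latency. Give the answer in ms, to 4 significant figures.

11.41 ms

L = 17600 bits.
Transmission delays (L/R per hop): 0.0525373, 0.11, 0.838095, 0.146667 ms; sum = 1.1473 ms.
Propagation delays (d/s per hop): 0.0632353, 0.00046087, 1.8, 0.000677885 ms; sum = 1.86437 ms.
Processing at 3 router(s): 3 × 2.8 ms = 8.4 ms.
End-to-end = 11.41 ms.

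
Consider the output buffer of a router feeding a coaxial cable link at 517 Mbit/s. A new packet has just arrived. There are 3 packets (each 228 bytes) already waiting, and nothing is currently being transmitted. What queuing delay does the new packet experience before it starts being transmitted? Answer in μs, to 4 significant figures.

Each queued packet: L/R = 1824/517000000 = 3.52805 μs.
3 queued → 10.5841 μs.
Queuing delay = 10.58 μs.

10.58 μs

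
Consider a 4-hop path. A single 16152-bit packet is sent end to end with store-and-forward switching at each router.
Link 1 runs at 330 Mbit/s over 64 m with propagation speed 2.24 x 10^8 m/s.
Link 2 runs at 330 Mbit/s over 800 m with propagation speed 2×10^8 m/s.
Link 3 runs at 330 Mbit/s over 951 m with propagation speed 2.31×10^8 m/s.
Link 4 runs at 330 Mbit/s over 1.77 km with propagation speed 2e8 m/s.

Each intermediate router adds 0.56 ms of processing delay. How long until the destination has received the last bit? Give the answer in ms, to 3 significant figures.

1.89 ms

Transmission delay per hop = L/R = 16152/330000000 = 0.0489455 ms; 4 hops → 0.195782 ms.
Propagation delays (d/s per hop): 0.000285714, 0.004, 0.00411688, 0.00885 ms; sum = 0.0172526 ms.
Processing at 3 router(s): 3 × 0.56 ms = 1.68 ms.
End-to-end = 1.89 ms.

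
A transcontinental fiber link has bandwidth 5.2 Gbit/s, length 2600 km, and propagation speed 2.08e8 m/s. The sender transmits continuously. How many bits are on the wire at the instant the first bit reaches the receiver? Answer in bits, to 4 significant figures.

Propagation delay = 2600000 / 208000000 = 0.0125 s.
BDP = R × t_prop = 5200000000 × 0.0125 = 65000000 bits.

65000000 bits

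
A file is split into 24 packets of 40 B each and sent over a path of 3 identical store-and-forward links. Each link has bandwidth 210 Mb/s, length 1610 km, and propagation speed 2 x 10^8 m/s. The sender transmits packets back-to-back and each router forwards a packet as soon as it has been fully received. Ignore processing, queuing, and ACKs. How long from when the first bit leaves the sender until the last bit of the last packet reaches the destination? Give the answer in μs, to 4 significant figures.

Per-hop transmission t_tx = L/R = 320/210000000 = 1.52381 μs.
Per-hop propagation t_prop = 1610000/200000000 = 8050 μs.
Pipeline fill: first packet needs 3·t_tx to clear all hops; remaining 23 packets each add one t_tx.
Total = (3+24-1)·t_tx + 3·t_prop = 26·1.52381 + 3·8050 = 24190 μs.

24190 μs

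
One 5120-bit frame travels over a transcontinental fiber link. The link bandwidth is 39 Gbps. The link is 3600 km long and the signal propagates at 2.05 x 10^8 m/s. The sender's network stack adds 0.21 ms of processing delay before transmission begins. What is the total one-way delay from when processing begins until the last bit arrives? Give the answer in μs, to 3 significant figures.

17800 μs

Transmission delay = L/R = 5120 / 39000000000 = 0.131282 μs.
Propagation delay = d/s = 3600000 m / 2.05e+08 m/s = 17561 μs.
Plus processing delay 0.21 ms = 210 μs.
Total = 17800 μs.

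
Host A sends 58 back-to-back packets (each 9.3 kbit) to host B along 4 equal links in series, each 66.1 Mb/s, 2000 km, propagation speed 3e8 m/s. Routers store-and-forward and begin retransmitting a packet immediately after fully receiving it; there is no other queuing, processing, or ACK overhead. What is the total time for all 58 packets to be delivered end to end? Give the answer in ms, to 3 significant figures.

Per-hop transmission t_tx = L/R = 9300/6.61e+07 = 0.140696 ms.
Per-hop propagation t_prop = 2000000/300000000 = 6.66667 ms.
Pipeline fill: first packet needs 4·t_tx to clear all hops; remaining 57 packets each add one t_tx.
Total = (4+58-1)·t_tx + 4·t_prop = 61·0.140696 + 4·6.66667 = 35.2 ms.

35.2 ms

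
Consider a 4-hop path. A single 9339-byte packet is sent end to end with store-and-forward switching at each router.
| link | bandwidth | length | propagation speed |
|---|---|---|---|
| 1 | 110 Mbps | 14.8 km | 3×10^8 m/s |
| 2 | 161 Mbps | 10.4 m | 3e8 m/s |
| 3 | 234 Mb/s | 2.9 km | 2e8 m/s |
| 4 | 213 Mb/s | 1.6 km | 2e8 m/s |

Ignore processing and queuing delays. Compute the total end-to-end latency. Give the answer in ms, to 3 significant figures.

L = 9339 × 8 = 74712 bits.
Transmission delays (L/R per hop): 0.6792, 0.46405, 0.319282, 0.350761 ms; sum = 1.81329 ms.
Propagation delays (d/s per hop): 0.0493333, 3.46667e-05, 0.0145, 0.008 ms; sum = 0.071868 ms.
End-to-end = 1.89 ms.

1.89 ms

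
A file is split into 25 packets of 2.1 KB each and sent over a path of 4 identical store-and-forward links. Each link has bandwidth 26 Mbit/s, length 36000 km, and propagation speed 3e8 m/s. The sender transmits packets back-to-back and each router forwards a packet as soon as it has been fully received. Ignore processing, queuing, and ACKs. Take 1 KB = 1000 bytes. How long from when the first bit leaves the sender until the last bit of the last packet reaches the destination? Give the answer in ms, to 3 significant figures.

Per-hop transmission t_tx = L/R = 16800/26000000 = 0.646154 ms.
Per-hop propagation t_prop = 36000000/300000000 = 120 ms.
Pipeline fill: first packet needs 4·t_tx to clear all hops; remaining 24 packets each add one t_tx.
Total = (4+25-1)·t_tx + 4·t_prop = 28·0.646154 + 4·120 = 498 ms.

498 ms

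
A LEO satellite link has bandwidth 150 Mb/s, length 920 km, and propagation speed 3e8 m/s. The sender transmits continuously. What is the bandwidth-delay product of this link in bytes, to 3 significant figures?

57500 bytes

Propagation delay = 920000 / 300000000 = 0.00306667 s.
BDP = R × t_prop = 150000000 × 0.00306667 = 460000 bits.
In bytes: 460000/8 = 57500 bytes.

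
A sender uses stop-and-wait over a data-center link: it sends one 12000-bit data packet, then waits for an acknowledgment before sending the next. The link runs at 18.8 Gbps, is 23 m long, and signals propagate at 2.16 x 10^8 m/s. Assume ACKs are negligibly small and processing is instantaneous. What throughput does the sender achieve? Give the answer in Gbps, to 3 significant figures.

t_tx = L/R = 12000/18800000000 = 6.38298e-07 s.
t_prop = 23/216000000 = 1.06481e-07 s; RTT = 2.12963e-07 s.
Cycle = t_tx + RTT = 8.51261e-07 s.
Throughput = L / cycle = 12000 / 8.51261e-07 = 14.1 Gbps.

14.1 Gbps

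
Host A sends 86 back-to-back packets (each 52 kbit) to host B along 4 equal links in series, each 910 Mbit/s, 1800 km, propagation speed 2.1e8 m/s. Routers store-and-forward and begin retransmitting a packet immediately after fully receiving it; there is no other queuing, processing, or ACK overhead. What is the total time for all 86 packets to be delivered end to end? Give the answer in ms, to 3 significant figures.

Per-hop transmission t_tx = L/R = 52000/910000000 = 0.0571429 ms.
Per-hop propagation t_prop = 1800000/210000000 = 8.57143 ms.
Pipeline fill: first packet needs 4·t_tx to clear all hops; remaining 85 packets each add one t_tx.
Total = (4+86-1)·t_tx + 4·t_prop = 89·0.0571429 + 4·8.57143 = 39.4 ms.

39.4 ms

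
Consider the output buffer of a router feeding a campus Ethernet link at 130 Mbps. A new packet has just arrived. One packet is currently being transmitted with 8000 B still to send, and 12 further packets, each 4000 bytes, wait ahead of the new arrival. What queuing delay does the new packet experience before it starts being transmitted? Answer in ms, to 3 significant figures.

3.45 ms

Each queued packet: L/R = 32000/130000000 = 0.246154 ms.
12 queued → 2.95385 ms.
Plus remaining 64000 bits of current packet: 0.492308 ms.
Queuing delay = 3.45 ms.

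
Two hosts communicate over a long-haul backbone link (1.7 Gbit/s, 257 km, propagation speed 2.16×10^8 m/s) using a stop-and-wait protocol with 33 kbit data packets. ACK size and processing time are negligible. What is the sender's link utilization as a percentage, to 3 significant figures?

0.809 %

t_tx = L/R = 33000/1700000000 = 1.94118e-05 s.
t_prop = 257000/216000000 = 0.00118981 s; RTT = 0.00237963 s.
Cycle = t_tx + RTT = 0.00239904 s.
Utilization = t_tx / cycle = 1.94118e-05/0.00239904 = 0.809 %.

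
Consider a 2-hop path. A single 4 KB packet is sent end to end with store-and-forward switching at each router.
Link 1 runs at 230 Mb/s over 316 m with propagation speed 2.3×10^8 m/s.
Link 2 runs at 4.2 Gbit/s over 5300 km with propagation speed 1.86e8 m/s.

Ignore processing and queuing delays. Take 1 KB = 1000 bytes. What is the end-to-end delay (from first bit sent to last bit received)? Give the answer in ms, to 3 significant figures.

L = 32000 bits.
Transmission delays (L/R per hop): 0.13913, 0.00761905 ms; sum = 0.146749 ms.
Propagation delays (d/s per hop): 0.00137391, 28.4946 ms; sum = 28.496 ms.
End-to-end = 28.6 ms.

28.6 ms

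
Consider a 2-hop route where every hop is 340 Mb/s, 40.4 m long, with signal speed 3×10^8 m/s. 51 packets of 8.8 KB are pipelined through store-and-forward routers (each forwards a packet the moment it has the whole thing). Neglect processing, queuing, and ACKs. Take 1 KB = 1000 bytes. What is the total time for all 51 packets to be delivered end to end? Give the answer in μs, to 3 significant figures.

Per-hop transmission t_tx = L/R = 70400/340000000 = 207.059 μs.
Per-hop propagation t_prop = 40.4/300000000 = 0.134667 μs.
Pipeline fill: first packet needs 2·t_tx to clear all hops; remaining 50 packets each add one t_tx.
Total = (2+51-1)·t_tx + 2·t_prop = 52·207.059 + 2·0.134667 = 10800 μs.

10800 μs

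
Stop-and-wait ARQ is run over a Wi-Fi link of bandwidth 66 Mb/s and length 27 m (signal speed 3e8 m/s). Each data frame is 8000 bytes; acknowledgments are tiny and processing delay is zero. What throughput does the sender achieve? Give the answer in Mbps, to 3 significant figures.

66.0 Mbps

t_tx = L/R = 64000/66000000 = 0.000969697 s.
t_prop = 27/300000000 = 9e-08 s; RTT = 1.8e-07 s.
Cycle = t_tx + RTT = 0.000969877 s.
Throughput = L / cycle = 64000 / 0.000969877 = 66.0 Mbps.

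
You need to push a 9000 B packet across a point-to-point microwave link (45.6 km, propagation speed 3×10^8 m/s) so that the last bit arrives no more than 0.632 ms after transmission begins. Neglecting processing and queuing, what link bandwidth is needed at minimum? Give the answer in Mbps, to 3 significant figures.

150 Mbps

L = 72000 bits.
Propagation delay = 45600 / 300000000 = 0.152 ms.
Transmission budget = 0.632 − 0.152 = 0.48 ms.
R ≥ L / t_tx = 72000 bits / 0.00048 s = 150 Mbps.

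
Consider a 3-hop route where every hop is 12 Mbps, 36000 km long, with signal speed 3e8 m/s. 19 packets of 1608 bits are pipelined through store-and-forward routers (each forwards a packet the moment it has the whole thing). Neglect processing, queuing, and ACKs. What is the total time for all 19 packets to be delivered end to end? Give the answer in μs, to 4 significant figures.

Per-hop transmission t_tx = L/R = 1608/12000000 = 134 μs.
Per-hop propagation t_prop = 36000000/300000000 = 120000 μs.
Pipeline fill: first packet needs 3·t_tx to clear all hops; remaining 18 packets each add one t_tx.
Total = (3+19-1)·t_tx + 3·t_prop = 21·134 + 3·120000 = 362800 μs.

362800 μs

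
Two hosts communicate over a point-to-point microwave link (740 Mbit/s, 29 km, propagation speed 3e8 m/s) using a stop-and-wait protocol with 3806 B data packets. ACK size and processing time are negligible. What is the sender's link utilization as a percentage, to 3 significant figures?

17.5 %

t_tx = L/R = 30448/740000000 = 4.11459e-05 s.
t_prop = 29000/300000000 = 9.66667e-05 s; RTT = 0.000193333 s.
Cycle = t_tx + RTT = 0.000234479 s.
Utilization = t_tx / cycle = 4.11459e-05/0.000234479 = 17.5 %.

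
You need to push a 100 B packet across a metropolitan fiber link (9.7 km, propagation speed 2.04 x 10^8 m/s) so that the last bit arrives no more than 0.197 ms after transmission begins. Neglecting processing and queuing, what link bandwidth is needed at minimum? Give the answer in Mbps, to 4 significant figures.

L = 800 bits.
Propagation delay = 9700 / 204000000 = 0.047549 ms.
Transmission budget = 0.197 − 0.047549 = 0.149451 ms.
R ≥ L / t_tx = 800 bits / 0.000149451 s = 5.353 Mbps.

5.353 Mbps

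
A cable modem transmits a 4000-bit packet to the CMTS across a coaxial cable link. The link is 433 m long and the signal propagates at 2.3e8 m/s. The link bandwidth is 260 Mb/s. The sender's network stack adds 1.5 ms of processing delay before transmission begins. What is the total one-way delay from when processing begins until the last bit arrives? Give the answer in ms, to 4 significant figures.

Transmission delay = L/R = 4000 / 260000000 = 0.0153846 ms.
Propagation delay = d/s = 433 m / 2.3e+08 m/s = 0.00188261 ms.
Plus processing delay 1.5 ms = 1.5 ms.
Total = 1.517 ms.

1.517 ms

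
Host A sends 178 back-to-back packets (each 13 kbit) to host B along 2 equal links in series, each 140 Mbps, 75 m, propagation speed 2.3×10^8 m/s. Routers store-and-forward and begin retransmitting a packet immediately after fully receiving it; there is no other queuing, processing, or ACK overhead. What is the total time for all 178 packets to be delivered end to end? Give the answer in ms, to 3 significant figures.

Per-hop transmission t_tx = L/R = 13000/140000000 = 0.0928571 ms.
Per-hop propagation t_prop = 75/2.3e+08 = 0.000326087 ms.
Pipeline fill: first packet needs 2·t_tx to clear all hops; remaining 177 packets each add one t_tx.
Total = (2+178-1)·t_tx + 2·t_prop = 179·0.0928571 + 2·0.000326087 = 16.6 ms.

16.6 ms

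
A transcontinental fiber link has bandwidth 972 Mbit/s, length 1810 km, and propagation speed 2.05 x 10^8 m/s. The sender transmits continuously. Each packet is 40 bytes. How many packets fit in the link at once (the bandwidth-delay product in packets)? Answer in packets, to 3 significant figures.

26800 packets

Propagation delay = 1810000 / 2.05e+08 = 0.00882927 s.
BDP = R × t_prop = 972000000 × 0.00882927 = 8582050 bits.
In packets of 320 bits: 26800 packets.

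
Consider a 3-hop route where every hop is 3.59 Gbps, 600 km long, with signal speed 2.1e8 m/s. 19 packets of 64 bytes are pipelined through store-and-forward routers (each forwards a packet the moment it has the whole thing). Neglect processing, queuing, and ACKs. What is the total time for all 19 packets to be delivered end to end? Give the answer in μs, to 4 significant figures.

Per-hop transmission t_tx = L/R = 512/3590000000 = 0.142618 μs.
Per-hop propagation t_prop = 600000/210000000 = 2857.14 μs.
Pipeline fill: first packet needs 3·t_tx to clear all hops; remaining 18 packets each add one t_tx.
Total = (3+19-1)·t_tx + 3·t_prop = 21·0.142618 + 3·2857.14 = 8574 μs.

8574 μs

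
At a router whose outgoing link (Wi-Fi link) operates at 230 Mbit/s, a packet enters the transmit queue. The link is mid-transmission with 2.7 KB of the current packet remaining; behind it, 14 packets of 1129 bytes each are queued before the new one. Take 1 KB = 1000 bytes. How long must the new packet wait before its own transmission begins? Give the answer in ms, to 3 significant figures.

Each queued packet: L/R = 9032/230000000 = 0.0392696 ms.
14 queued → 0.549774 ms.
Plus remaining 21600 bits of current packet: 0.093913 ms.
Queuing delay = 0.644 ms.

0.644 ms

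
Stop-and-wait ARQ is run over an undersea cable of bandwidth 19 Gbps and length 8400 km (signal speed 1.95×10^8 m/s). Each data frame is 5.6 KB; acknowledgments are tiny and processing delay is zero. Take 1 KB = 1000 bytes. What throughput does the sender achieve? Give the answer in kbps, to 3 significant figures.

520 kbps

t_tx = L/R = 44800/19000000000 = 2.35789e-06 s.
t_prop = 8400000/195000000 = 0.0430769 s; RTT = 0.0861538 s.
Cycle = t_tx + RTT = 0.0861562 s.
Throughput = L / cycle = 44800 / 0.0861562 = 520 kbps.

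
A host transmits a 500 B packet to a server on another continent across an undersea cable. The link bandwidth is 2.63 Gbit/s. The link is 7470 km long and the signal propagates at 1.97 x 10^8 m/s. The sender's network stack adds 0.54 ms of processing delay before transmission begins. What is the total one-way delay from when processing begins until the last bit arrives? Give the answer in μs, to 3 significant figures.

L = 500 × 8 = 4000 bits.
Transmission delay = L/R = 4000 / 2630000000 = 1.52091 μs.
Propagation delay = d/s = 7470000 m / 197000000 m/s = 37918.8 μs.
Plus processing delay 0.54 ms = 540 μs.
Total = 38500 μs.

38500 μs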